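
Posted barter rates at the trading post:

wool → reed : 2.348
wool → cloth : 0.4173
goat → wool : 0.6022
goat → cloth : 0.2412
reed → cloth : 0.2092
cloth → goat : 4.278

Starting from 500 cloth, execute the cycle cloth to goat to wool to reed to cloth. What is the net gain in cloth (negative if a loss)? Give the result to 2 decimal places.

132.72

500 cloth × 4.278 = 2139 goat
2139 goat × 0.6022 = 1288.1058 wool
1288.1058 wool × 2.348 = 3024.4724184 reed
3024.4724184 reed × 0.2092 = 632.71962992928 cloth
Net change: 632.71962992928 − 500 = 132.71962992928 cloth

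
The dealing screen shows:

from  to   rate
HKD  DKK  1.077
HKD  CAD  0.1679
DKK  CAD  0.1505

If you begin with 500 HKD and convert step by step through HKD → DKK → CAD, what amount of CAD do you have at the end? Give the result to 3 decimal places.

500 HKD × 1.077 = 538.5 DKK
538.5 DKK × 0.1505 = 81.04425 CAD

81.044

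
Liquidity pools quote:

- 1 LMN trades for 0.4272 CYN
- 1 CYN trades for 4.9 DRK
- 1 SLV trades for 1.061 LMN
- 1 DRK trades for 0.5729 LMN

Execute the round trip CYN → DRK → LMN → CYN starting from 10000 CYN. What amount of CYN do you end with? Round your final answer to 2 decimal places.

11992.40

10000 CYN × 4.9 = 49000 DRK
49000 DRK × 0.5729 = 28072.1 LMN
28072.1 LMN × 0.4272 = 11992.40112 CYN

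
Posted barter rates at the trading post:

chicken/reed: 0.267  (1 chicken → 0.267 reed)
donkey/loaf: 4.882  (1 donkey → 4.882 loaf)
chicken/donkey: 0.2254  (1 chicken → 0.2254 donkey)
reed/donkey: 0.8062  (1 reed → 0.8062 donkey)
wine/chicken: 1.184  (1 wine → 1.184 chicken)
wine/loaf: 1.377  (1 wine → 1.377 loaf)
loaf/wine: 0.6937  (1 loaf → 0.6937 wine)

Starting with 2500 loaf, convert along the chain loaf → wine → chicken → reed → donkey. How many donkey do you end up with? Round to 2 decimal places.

442.00

2500 loaf × 0.6937 = 1734.25 wine
1734.25 wine × 1.184 = 2053.352 chicken
2053.352 chicken × 0.267 = 548.244984 reed
548.244984 reed × 0.8062 = 441.9951061008 donkey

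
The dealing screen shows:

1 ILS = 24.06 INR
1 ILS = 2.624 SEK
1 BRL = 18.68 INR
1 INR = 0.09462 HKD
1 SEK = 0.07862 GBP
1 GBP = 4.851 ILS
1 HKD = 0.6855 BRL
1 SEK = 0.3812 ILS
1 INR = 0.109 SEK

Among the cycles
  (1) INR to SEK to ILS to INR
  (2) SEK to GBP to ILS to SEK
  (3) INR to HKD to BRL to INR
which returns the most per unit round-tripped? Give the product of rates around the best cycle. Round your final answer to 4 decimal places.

(1) 0.109 × 0.3812 × 24.06 = 0.99971
(2) 0.07862 × 4.851 × 2.624 = 1.00076
(3) 0.09462 × 0.6855 × 18.68 = 1.21162
Highest is cycle (3) at 1.2116 (>1, arbitrage).

1.2116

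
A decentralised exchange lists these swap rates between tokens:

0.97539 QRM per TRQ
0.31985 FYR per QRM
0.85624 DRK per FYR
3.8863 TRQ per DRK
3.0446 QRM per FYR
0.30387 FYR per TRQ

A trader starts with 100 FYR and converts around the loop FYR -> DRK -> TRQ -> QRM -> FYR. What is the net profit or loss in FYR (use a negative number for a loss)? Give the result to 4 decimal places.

3.8141

100 FYR × 0.85624 = 85.624 DRK
85.624 DRK × 3.8863 = 332.7605512 TRQ
332.7605512 TRQ × 0.97539 = 324.571314034968 QRM
324.571314034968 QRM × 0.31985 = 103.8141347940845148 FYR
Net change: 103.8141347940845148 − 100 = 3.8141347940845148 FYR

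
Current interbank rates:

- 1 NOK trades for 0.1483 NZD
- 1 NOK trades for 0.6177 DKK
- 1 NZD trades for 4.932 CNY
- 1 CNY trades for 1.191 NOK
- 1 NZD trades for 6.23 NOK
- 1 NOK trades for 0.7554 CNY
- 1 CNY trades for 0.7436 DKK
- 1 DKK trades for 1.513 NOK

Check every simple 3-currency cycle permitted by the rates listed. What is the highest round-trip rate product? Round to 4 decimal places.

NOK→NZD→CNY→NOK: 0.1483 × 4.932 × 1.191 = 0.87112
NOK→CNY→DKK→NOK: 0.7554 × 0.7436 × 1.513 = 0.84988
Maximum is NOK→NZD→CNY→NOK at 0.8711; no arbitrage — every cycle loses value.

0.8711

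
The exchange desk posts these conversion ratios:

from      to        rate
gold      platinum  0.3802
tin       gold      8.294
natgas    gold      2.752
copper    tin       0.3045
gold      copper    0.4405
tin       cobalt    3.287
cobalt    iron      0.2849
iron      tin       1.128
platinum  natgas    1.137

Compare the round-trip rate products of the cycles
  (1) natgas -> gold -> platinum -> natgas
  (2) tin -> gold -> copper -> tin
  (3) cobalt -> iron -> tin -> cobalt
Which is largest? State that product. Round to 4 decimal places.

1.1897

(1) 2.752 × 0.3802 × 1.137 = 1.18965
(2) 8.294 × 0.4405 × 0.3045 = 1.11249
(3) 0.2849 × 1.128 × 3.287 = 1.05633
Highest is cycle (1) at 1.1897 (>1, arbitrage).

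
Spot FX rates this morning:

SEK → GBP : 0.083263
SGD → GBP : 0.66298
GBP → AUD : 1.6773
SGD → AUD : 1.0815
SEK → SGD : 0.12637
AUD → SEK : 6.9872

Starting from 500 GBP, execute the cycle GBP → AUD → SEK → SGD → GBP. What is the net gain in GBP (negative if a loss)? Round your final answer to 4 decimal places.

-9.0601

500 GBP × 1.6773 = 838.65 AUD
838.65 AUD × 6.9872 = 5859.81528 SEK
5859.81528 SEK × 0.12637 = 740.5048569336 SGD
740.5048569336 SGD × 0.66298 = 490.939910049838128 GBP
Net change: 490.939910049838128 − 500 = -9.060089950161872 GBP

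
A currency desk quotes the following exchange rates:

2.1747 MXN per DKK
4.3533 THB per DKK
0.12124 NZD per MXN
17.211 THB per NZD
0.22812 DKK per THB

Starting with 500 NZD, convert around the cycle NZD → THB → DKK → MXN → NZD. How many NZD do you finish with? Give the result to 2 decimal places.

517.59

500 NZD × 17.211 = 8605.5 THB
8605.5 THB × 0.22812 = 1963.08666 DKK
1963.08666 DKK × 2.1747 = 4269.124559502 MXN
4269.124559502 MXN × 0.12124 = 517.58866159402248 NZD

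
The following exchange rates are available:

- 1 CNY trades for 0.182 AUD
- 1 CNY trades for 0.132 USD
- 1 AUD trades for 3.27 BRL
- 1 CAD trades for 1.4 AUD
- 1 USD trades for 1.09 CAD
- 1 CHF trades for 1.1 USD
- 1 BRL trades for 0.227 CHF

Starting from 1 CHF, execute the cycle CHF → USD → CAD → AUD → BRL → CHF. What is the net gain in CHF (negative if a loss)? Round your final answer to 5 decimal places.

0.24601

1 CHF × 1.1 = 1.1 USD
1.1 USD × 1.09 = 1.199 CAD
1.199 CAD × 1.4 = 1.6786 AUD
1.6786 AUD × 3.27 = 5.489022 BRL
5.489022 BRL × 0.227 = 1.246007994 CHF
Net change: 1.246007994 − 1 = 0.246007994 CHF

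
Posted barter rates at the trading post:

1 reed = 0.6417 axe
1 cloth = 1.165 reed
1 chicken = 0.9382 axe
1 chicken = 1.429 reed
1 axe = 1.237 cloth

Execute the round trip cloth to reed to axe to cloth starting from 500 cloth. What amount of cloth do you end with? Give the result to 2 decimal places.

462.38

500 cloth × 1.165 = 582.5 reed
582.5 reed × 0.6417 = 373.79025 axe
373.79025 axe × 1.237 = 462.37853925 cloth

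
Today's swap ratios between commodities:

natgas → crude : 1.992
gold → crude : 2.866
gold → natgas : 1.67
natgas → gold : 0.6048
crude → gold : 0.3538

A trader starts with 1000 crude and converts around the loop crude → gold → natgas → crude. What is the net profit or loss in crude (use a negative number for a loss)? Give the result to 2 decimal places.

176.97

1000 crude × 0.3538 = 353.8 gold
353.8 gold × 1.67 = 590.846 natgas
590.846 natgas × 1.992 = 1176.965232 crude
Net change: 1176.965232 − 1000 = 176.965232 crude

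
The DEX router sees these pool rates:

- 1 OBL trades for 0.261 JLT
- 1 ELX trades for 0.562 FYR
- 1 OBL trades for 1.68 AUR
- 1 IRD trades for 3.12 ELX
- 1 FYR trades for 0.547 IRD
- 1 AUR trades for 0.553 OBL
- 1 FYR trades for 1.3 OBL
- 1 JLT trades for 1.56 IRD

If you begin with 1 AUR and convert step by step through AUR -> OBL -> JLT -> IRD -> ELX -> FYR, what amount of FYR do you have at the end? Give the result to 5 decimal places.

0.39480

1 AUR × 0.553 = 0.553 OBL
0.553 OBL × 0.261 = 0.144333 JLT
0.144333 JLT × 1.56 = 0.22515948 IRD
0.22515948 IRD × 3.12 = 0.7024975776 ELX
0.7024975776 ELX × 0.562 = 0.3948036386112 FYR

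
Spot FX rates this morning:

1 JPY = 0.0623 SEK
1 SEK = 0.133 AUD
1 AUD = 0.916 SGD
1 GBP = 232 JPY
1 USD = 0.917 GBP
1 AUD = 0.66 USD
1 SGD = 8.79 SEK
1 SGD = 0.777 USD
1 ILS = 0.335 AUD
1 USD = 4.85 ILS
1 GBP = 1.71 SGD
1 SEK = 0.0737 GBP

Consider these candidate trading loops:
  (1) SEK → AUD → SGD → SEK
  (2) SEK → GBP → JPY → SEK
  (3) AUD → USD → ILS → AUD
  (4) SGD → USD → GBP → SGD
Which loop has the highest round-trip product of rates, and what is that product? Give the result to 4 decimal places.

1.2184

(1) 0.133 × 0.916 × 8.79 = 1.07087
(2) 0.0737 × 232 × 0.0623 = 1.06523
(3) 0.66 × 4.85 × 0.335 = 1.07234
(4) 0.777 × 0.917 × 1.71 = 1.21839
Highest is cycle (4) at 1.2184 (>1, arbitrage).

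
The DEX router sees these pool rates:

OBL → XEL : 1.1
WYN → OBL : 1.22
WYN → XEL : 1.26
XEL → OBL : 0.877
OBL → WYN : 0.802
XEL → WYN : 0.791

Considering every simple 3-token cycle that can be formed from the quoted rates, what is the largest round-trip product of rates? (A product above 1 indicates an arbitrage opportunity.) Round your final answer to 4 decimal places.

WYN→OBL→XEL→WYN: 1.22 × 1.1 × 0.791 = 1.06152
WYN→XEL→OBL→WYN: 1.26 × 0.877 × 0.802 = 0.88623
Maximum is WYN→OBL→XEL→WYN at 1.0615; arbitrage exists.

1.0615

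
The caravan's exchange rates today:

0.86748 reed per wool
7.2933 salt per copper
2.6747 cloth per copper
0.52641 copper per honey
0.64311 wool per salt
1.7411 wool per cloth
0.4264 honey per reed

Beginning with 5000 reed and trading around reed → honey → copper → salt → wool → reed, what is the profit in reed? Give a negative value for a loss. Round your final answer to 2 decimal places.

-433.53

5000 reed × 0.4264 = 2132 honey
2132 honey × 0.52641 = 1122.30612 copper
1122.30612 copper × 7.2933 = 8185.315224996 salt
8185.315224996 salt × 0.64311 = 5264.05807434717756 wool
5264.05807434717756 wool × 0.86748 = 4566.4650983346895897488 reed
Net change: 4566.4650983346895897488 − 5000 = -433.5349016653104102512 reed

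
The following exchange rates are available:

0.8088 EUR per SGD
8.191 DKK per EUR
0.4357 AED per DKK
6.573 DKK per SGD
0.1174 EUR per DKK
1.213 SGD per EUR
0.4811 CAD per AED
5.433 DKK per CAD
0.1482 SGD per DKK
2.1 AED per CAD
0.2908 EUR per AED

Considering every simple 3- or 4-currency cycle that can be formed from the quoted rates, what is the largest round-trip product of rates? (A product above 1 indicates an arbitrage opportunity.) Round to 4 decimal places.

1.1388

DKK→AED→CAD→DKK: 0.4357 × 0.4811 × 5.433 = 1.13884
DKK→AED→EUR→DKK: 0.4357 × 0.2908 × 8.191 = 1.03781
DKK→AED→EUR→SGD→DKK: 0.4357 × 0.2908 × 1.213 × 6.573 = 1.01020
DKK→SGD→EUR→DKK: 0.1482 × 0.8088 × 8.191 = 0.98181
DKK→EUR→SGD→DKK: 0.1174 × 1.213 × 6.573 = 0.93604
Maximum is DKK→AED→CAD→DKK at 1.1388; arbitrage exists.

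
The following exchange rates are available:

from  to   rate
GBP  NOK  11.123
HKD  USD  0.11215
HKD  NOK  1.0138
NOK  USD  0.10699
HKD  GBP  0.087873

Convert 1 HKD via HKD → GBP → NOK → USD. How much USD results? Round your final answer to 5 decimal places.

0.10457

1 HKD × 0.087873 = 0.087873 GBP
0.087873 GBP × 11.123 = 0.977411379 NOK
0.977411379 NOK × 0.10699 = 0.10457324343921 USD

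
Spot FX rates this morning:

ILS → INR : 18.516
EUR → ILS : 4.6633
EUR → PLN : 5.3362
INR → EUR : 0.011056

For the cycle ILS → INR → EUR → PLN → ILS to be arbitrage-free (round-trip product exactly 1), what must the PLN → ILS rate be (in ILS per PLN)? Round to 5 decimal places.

Known legs of the cycle: 18.516 × 0.011056 × 5.3362 = 1.0923889556352
For no arbitrage the full-cycle product must be 1, so the missing rate is 1 / 1.0923889556352 ≈ 0.9154249.

0.91542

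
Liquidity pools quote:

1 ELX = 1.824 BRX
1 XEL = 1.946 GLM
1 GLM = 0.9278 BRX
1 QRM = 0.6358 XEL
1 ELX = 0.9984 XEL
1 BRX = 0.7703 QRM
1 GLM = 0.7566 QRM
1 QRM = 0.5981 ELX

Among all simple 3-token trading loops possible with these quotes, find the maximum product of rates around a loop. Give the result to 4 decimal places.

GLM→QRM→XEL→GLM: 0.7566 × 0.6358 × 1.946 = 0.93612
BRX→QRM→ELX→BRX: 0.7703 × 0.5981 × 1.824 = 0.84035
Maximum is GLM→QRM→XEL→GLM at 0.9361; no arbitrage — every cycle loses value.

0.9361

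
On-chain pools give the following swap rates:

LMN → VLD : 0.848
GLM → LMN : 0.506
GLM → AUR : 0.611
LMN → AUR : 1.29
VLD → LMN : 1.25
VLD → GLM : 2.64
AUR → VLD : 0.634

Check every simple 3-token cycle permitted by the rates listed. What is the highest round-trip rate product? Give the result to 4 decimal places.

GLM→LMN→VLD→GLM: 0.506 × 0.848 × 2.64 = 1.13279
GLM→AUR→VLD→GLM: 0.611 × 0.634 × 2.64 = 1.02267
AUR→VLD→LMN→AUR: 0.634 × 1.25 × 1.29 = 1.02233
Maximum is GLM→LMN→VLD→GLM at 1.1328; arbitrage exists.

1.1328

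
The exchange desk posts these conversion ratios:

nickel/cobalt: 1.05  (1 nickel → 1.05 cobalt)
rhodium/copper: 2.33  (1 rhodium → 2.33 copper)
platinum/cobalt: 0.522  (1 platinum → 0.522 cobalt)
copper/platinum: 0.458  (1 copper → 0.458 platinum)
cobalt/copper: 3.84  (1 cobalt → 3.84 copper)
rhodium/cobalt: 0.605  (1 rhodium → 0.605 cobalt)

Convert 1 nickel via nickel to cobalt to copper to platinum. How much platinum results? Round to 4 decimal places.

1 nickel × 1.05 = 1.05 cobalt
1.05 cobalt × 3.84 = 4.032 copper
4.032 copper × 0.458 = 1.846656 platinum

1.8467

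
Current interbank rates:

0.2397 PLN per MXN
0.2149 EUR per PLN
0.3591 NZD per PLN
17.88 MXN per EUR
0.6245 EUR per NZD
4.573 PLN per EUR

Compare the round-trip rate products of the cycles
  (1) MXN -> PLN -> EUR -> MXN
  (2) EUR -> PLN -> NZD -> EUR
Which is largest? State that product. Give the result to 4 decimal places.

1.0255

(1) 0.2397 × 0.2149 × 17.88 = 0.92103
(2) 4.573 × 0.3591 × 0.6245 = 1.02553
Highest is cycle (2) at 1.0255 (>1, arbitrage).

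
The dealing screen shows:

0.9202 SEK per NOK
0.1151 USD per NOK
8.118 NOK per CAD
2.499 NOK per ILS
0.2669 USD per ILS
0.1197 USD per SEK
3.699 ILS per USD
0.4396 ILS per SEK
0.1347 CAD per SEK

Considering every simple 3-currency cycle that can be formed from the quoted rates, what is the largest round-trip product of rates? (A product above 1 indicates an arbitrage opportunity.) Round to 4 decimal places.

NOK→USD→ILS→NOK: 0.1151 × 3.699 × 2.499 = 1.06396
SEK→ILS→NOK→SEK: 0.4396 × 2.499 × 0.9202 = 1.01090
SEK→CAD→NOK→SEK: 0.1347 × 8.118 × 0.9202 = 1.00623
Maximum is NOK→USD→ILS→NOK at 1.0640; arbitrage exists.

1.0640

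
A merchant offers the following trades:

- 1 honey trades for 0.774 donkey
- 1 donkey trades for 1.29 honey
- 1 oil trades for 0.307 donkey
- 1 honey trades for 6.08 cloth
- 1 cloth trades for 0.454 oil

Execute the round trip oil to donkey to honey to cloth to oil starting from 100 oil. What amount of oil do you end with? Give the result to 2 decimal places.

100 oil × 0.307 = 30.7 donkey
30.7 donkey × 1.29 = 39.603 honey
39.603 honey × 6.08 = 240.78624 cloth
240.78624 cloth × 0.454 = 109.31695296 oil

109.32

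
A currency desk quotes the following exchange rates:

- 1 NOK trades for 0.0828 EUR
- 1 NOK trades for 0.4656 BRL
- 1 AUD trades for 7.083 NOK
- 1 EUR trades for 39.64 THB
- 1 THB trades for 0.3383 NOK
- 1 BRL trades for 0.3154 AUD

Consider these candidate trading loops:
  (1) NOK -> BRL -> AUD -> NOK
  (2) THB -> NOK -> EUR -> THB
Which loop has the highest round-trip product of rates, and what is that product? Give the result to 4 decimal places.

1.1104

(1) 0.4656 × 0.3154 × 7.083 = 1.04014
(2) 0.3383 × 0.0828 × 39.64 = 1.11037
Highest is cycle (2) at 1.1104 (>1, arbitrage).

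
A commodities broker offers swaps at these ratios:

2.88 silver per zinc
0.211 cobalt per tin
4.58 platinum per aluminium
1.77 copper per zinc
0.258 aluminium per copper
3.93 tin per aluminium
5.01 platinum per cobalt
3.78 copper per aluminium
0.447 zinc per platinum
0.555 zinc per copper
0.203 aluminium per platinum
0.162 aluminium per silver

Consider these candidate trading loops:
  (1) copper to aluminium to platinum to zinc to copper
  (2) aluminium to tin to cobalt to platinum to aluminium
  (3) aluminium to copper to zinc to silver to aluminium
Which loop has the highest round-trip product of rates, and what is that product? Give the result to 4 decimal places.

0.9788

(1) 0.258 × 4.58 × 0.447 × 1.77 = 0.93490
(2) 3.93 × 0.211 × 5.01 × 0.203 = 0.84335
(3) 3.78 × 0.555 × 2.88 × 0.162 = 0.97880
Highest is cycle (3) at 0.9788 (≤1, no arbitrage).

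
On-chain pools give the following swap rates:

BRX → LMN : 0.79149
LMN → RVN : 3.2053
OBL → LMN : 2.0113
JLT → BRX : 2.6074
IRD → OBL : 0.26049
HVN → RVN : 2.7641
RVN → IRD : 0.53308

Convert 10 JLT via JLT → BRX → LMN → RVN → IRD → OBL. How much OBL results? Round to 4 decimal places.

10 JLT × 2.6074 = 26.074 BRX
26.074 BRX × 0.79149 = 20.63731026 LMN
20.63731026 LMN × 3.2053 = 66.148770576378 RVN
66.148770576378 RVN × 0.53308 = 35.26258661885558424 IRD
35.26258661885558424 IRD × 0.26049 = 9.1855511883456911386776 OBL

9.1856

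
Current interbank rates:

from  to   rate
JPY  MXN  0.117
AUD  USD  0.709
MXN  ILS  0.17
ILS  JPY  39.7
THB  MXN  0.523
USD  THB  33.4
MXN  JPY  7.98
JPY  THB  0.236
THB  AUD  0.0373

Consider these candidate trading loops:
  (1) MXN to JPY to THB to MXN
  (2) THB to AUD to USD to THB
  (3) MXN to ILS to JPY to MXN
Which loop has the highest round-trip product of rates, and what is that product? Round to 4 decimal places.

0.9850

(1) 7.98 × 0.236 × 0.523 = 0.98496
(2) 0.0373 × 0.709 × 33.4 = 0.88329
(3) 0.17 × 39.7 × 0.117 = 0.78963
Highest is cycle (1) at 0.9850 (≤1, no arbitrage).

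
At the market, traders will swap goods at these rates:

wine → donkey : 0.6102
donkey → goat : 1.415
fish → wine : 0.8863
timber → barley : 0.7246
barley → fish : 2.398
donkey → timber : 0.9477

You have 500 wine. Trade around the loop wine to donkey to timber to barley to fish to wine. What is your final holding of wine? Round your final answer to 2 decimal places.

445.29

500 wine × 0.6102 = 305.1 donkey
305.1 donkey × 0.9477 = 289.14327 timber
289.14327 timber × 0.7246 = 209.513213442 barley
209.513213442 barley × 2.398 = 502.412685833916 fish
502.412685833916 fish × 0.8863 = 445.2883634545997508 wine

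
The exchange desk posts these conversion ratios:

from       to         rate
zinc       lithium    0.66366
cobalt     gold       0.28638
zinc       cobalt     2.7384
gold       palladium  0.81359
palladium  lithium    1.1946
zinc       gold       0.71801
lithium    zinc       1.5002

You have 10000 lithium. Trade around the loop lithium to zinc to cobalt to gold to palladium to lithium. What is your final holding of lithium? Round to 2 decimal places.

11434.49

10000 lithium × 1.5002 = 15002 zinc
15002 zinc × 2.7384 = 41081.4768 cobalt
41081.4768 cobalt × 0.28638 = 11764.913325984 gold
11764.913325984 gold × 0.81359 = 9571.81583288732256 palladium
9571.81583288732256 palladium × 1.1946 = 11434.491193967195530176 lithium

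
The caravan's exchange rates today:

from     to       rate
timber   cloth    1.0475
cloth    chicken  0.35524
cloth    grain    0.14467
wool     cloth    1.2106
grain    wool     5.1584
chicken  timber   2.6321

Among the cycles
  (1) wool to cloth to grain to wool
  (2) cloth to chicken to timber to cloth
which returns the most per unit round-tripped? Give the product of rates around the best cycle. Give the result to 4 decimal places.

0.9794

(1) 1.2106 × 0.14467 × 5.1584 = 0.90343
(2) 0.35524 × 2.6321 × 1.0475 = 0.97944
Highest is cycle (2) at 0.9794 (≤1, no arbitrage).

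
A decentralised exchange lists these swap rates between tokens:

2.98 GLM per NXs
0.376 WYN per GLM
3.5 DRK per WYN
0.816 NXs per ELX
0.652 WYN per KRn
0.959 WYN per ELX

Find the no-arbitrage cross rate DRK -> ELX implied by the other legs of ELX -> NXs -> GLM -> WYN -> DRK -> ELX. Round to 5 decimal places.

0.31249

Known legs of the cycle: 0.816 × 2.98 × 0.376 × 3.5 = 3.20009088
For no arbitrage the full-cycle product must be 1, so the missing rate is 1 / 3.20009088 ≈ 0.3124911.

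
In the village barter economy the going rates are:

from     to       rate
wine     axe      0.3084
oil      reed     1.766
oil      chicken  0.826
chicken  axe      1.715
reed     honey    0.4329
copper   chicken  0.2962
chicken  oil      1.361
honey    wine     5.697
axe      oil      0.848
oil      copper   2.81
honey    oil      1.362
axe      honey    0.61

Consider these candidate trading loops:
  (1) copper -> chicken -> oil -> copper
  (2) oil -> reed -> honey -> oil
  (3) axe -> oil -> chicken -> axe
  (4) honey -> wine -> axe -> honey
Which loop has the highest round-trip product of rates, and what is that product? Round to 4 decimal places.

1.2013

(1) 0.2962 × 1.361 × 2.81 = 1.13279
(2) 1.766 × 0.4329 × 1.362 = 1.04125
(3) 0.848 × 0.826 × 1.715 = 1.20127
(4) 5.697 × 0.3084 × 0.61 = 1.07174
Highest is cycle (3) at 1.2013 (>1, arbitrage).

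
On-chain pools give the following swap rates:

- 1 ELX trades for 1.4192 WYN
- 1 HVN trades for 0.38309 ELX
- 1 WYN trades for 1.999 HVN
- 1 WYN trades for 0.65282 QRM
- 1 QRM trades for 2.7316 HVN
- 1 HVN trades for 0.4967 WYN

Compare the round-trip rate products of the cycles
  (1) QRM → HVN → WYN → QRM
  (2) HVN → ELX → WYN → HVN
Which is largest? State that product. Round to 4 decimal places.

(1) 2.7316 × 0.4967 × 0.65282 = 0.88574
(2) 0.38309 × 1.4192 × 1.999 = 1.08682
Highest is cycle (2) at 1.0868 (>1, arbitrage).

1.0868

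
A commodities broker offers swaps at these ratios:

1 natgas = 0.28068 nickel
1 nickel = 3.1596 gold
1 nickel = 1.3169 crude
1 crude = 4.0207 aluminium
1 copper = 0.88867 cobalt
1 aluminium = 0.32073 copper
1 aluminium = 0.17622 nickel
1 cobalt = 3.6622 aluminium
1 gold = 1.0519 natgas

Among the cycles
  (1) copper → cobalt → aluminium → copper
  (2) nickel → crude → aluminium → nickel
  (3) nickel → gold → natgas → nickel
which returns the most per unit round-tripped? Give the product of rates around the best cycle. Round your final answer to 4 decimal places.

1.0438

(1) 0.88867 × 3.6622 × 0.32073 = 1.04381
(2) 1.3169 × 4.0207 × 0.17622 = 0.93306
(3) 3.1596 × 1.0519 × 0.28068 = 0.93286
Highest is cycle (1) at 1.0438 (>1, arbitrage).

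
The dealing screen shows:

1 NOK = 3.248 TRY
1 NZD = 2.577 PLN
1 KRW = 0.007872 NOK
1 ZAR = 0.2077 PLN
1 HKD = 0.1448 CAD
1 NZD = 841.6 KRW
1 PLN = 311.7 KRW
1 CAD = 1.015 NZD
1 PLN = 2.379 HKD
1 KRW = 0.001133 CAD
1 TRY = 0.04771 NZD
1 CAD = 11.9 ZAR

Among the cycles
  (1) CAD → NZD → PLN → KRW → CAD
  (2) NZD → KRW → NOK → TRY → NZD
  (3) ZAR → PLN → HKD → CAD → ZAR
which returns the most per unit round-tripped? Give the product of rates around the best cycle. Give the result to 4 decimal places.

1.0266

(1) 1.015 × 2.577 × 311.7 × 0.001133 = 0.92373
(2) 841.6 × 0.007872 × 3.248 × 0.04771 = 1.02664
(3) 0.2077 × 2.379 × 0.1448 × 11.9 = 0.85143
Highest is cycle (2) at 1.0266 (>1, arbitrage).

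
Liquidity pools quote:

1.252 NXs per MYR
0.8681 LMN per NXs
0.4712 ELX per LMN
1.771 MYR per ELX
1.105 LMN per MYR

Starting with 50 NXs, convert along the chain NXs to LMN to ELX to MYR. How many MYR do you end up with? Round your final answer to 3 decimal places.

36.221

50 NXs × 0.8681 = 43.405 LMN
43.405 LMN × 0.4712 = 20.452436 ELX
20.452436 ELX × 1.771 = 36.221264156 MYR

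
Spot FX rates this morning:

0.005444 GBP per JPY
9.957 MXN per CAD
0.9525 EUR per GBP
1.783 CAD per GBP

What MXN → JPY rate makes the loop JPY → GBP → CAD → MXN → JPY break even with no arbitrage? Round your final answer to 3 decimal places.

10.347

Known legs of the cycle: 0.005444 × 1.783 × 9.957 = 0.096649133964
For no arbitrage the full-cycle product must be 1, so the missing rate is 1 / 0.096649133964 ≈ 10.34670.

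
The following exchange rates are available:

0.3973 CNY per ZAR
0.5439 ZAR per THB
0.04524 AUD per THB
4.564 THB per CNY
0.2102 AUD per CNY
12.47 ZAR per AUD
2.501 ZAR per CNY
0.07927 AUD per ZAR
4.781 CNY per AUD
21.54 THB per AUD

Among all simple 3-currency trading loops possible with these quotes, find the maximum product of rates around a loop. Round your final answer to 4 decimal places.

CNY→AUD→ZAR→CNY: 0.2102 × 12.47 × 0.3973 = 1.04140
THB→AUD→CNY→THB: 0.04524 × 4.781 × 4.564 = 0.98716
THB→ZAR→CNY→THB: 0.5439 × 0.3973 × 4.564 = 0.98624
CNY→ZAR→AUD→CNY: 2.501 × 0.07927 × 4.781 = 0.94785
THB→ZAR→AUD→THB: 0.5439 × 0.07927 × 21.54 = 0.92870
Maximum is CNY→AUD→ZAR→CNY at 1.0414; arbitrage exists.

1.0414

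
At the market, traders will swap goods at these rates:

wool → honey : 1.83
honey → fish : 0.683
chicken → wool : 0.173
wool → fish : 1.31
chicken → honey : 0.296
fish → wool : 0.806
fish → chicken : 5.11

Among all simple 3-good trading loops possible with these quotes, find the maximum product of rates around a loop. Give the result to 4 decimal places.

1.1581

fish→chicken→wool→fish: 5.11 × 0.173 × 1.31 = 1.15808
fish→chicken→honey→fish: 5.11 × 0.296 × 0.683 = 1.03308
fish→wool→honey→fish: 0.806 × 1.83 × 0.683 = 1.00741
Maximum is fish→chicken→wool→fish at 1.1581; arbitrage exists.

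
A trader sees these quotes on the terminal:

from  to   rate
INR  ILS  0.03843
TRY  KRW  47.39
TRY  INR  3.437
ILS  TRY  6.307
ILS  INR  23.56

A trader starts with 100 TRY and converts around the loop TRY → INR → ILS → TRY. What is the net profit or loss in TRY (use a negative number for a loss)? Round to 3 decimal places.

100 TRY × 3.437 = 343.7 INR
343.7 INR × 0.03843 = 13.208391 ILS
13.208391 ILS × 6.307 = 83.305322037 TRY
Net change: 83.305322037 − 100 = -16.694677963 TRY

-16.695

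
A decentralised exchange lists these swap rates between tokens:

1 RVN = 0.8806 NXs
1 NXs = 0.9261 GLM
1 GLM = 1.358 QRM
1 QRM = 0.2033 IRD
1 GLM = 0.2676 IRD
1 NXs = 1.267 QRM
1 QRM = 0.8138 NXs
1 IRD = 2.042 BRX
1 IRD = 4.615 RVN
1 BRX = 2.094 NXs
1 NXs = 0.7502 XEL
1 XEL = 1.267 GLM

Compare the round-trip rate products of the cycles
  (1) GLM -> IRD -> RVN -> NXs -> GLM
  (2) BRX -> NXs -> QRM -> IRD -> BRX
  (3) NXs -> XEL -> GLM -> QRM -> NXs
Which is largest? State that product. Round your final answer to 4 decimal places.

1.1014

(1) 0.2676 × 4.615 × 0.8806 × 0.9261 = 1.00715
(2) 2.094 × 1.267 × 0.2033 × 2.042 = 1.10140
(3) 0.7502 × 1.267 × 1.358 × 0.8138 = 1.05044
Highest is cycle (2) at 1.1014 (>1, arbitrage).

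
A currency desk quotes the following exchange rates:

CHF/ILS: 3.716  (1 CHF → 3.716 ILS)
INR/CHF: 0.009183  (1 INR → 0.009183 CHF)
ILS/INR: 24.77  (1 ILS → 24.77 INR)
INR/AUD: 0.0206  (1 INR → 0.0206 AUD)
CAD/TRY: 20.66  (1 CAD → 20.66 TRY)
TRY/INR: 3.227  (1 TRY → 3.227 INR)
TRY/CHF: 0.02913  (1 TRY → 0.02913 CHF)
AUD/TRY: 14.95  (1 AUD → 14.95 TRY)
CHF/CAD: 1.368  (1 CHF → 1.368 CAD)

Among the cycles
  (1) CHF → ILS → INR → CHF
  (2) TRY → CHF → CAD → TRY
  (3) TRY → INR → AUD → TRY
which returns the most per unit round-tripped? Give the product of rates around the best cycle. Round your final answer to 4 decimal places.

(1) 3.716 × 24.77 × 0.009183 = 0.84525
(2) 0.02913 × 1.368 × 20.66 = 0.82330
(3) 3.227 × 0.0206 × 14.95 = 0.99382
Highest is cycle (3) at 0.9938 (≤1, no arbitrage).

0.9938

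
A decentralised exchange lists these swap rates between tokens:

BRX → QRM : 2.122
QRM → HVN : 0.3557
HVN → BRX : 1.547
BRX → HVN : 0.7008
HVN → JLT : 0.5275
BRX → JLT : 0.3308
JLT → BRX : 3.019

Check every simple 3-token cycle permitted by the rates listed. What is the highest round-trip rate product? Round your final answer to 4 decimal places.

1.1677

BRX→QRM→HVN→BRX: 2.122 × 0.3557 × 1.547 = 1.16767
BRX→HVN→JLT→BRX: 0.7008 × 0.5275 × 3.019 = 1.11604
Maximum is BRX→QRM→HVN→BRX at 1.1677; arbitrage exists.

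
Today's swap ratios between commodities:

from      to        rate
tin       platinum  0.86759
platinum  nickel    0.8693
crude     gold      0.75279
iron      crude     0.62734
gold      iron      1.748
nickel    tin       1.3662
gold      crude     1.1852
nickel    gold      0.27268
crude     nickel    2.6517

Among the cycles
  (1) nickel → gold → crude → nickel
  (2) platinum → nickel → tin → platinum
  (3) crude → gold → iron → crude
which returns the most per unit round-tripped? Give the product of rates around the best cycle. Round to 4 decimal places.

(1) 0.27268 × 1.1852 × 2.6517 = 0.85698
(2) 0.8693 × 1.3662 × 0.86759 = 1.03038
(3) 0.75279 × 1.748 × 0.62734 = 0.82550
Highest is cycle (2) at 1.0304 (>1, arbitrage).

1.0304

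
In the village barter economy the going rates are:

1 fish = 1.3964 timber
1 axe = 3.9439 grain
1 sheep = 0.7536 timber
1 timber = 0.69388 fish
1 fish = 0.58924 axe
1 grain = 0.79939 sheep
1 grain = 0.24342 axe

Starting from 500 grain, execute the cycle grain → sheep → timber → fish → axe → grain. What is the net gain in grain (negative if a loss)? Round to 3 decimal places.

-14.296

500 grain × 0.79939 = 399.695 sheep
399.695 sheep × 0.7536 = 301.210152 timber
301.210152 timber × 0.69388 = 209.00370026976 fish
209.00370026976 fish × 0.58924 = 123.1533403469533824 axe
123.1533403469533824 axe × 3.9439 = 485.70445899434944484736 grain
Net change: 485.70445899434944484736 − 500 = -14.29554100565055515264 grain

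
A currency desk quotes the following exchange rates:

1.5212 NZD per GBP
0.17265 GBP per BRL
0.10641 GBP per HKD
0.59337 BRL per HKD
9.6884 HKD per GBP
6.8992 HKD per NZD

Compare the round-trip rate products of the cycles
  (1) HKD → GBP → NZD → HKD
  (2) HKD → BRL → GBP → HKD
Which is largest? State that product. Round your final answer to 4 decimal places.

(1) 0.10641 × 1.5212 × 6.8992 = 1.11678
(2) 0.59337 × 0.17265 × 9.6884 = 0.99253
Highest is cycle (1) at 1.1168 (>1, arbitrage).

1.1168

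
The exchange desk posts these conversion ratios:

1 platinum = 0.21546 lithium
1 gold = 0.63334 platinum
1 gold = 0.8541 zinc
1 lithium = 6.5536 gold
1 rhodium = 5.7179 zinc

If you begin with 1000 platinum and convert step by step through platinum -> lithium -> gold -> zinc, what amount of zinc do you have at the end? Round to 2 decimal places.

1206.02

1000 platinum × 0.21546 = 215.46 lithium
215.46 lithium × 6.5536 = 1412.038656 gold
1412.038656 gold × 0.8541 = 1206.0222160896 zinc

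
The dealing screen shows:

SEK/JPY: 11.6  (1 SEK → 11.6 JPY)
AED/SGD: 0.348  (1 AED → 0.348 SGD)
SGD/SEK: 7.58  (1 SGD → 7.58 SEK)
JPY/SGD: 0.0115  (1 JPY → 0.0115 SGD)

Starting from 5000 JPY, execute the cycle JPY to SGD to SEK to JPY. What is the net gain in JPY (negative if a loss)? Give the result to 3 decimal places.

5000 JPY × 0.0115 = 57.5 SGD
57.5 SGD × 7.58 = 435.85 SEK
435.85 SEK × 11.6 = 5055.86 JPY
Net change: 5055.86 − 5000 = 55.86 JPY

55.860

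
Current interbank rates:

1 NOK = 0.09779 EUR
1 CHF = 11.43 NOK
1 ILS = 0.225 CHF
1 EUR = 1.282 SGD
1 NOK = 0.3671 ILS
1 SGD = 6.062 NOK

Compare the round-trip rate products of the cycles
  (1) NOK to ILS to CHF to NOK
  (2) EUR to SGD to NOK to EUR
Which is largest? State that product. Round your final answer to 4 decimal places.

0.9441

(1) 0.3671 × 0.225 × 11.43 = 0.94409
(2) 1.282 × 6.062 × 0.09779 = 0.75997
Highest is cycle (1) at 0.9441 (≤1, no arbitrage).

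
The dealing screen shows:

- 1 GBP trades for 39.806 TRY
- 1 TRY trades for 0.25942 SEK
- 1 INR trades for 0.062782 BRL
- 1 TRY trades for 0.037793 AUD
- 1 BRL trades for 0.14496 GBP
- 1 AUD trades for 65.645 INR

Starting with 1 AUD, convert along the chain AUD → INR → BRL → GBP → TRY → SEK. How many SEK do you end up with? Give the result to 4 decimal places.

6.1693

1 AUD × 65.645 = 65.645 INR
65.645 INR × 0.062782 = 4.12132439 BRL
4.12132439 BRL × 0.14496 = 0.5974271835744 GBP
0.5974271835744 GBP × 39.806 = 23.7811864693625664 TRY
23.7811864693625664 TRY × 0.25942 = 6.169315393882036975488 SEK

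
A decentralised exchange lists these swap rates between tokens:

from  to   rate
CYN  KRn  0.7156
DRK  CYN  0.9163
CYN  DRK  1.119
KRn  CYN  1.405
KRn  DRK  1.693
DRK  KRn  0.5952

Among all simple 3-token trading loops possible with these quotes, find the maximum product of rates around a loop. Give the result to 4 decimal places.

1.1101

DRK→CYN→KRn→DRK: 0.9163 × 0.7156 × 1.693 = 1.11011
DRK→KRn→CYN→DRK: 0.5952 × 1.405 × 1.119 = 0.93577
Maximum is DRK→CYN→KRn→DRK at 1.1101; arbitrage exists.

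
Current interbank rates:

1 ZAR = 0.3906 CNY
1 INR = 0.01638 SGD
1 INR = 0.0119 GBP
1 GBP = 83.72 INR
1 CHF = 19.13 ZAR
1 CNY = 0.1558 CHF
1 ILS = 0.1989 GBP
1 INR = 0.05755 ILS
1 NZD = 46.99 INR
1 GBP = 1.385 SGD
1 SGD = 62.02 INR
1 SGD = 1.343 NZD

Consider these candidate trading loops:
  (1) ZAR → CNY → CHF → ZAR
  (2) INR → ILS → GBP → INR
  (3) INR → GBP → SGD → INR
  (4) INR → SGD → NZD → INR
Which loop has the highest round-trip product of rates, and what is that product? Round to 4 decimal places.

(1) 0.3906 × 0.1558 × 19.13 = 1.16417
(2) 0.05755 × 0.1989 × 83.72 = 0.95832
(3) 0.0119 × 1.385 × 62.02 = 1.02218
(4) 0.01638 × 1.343 × 46.99 = 1.03370
Highest is cycle (1) at 1.1642 (>1, arbitrage).

1.1642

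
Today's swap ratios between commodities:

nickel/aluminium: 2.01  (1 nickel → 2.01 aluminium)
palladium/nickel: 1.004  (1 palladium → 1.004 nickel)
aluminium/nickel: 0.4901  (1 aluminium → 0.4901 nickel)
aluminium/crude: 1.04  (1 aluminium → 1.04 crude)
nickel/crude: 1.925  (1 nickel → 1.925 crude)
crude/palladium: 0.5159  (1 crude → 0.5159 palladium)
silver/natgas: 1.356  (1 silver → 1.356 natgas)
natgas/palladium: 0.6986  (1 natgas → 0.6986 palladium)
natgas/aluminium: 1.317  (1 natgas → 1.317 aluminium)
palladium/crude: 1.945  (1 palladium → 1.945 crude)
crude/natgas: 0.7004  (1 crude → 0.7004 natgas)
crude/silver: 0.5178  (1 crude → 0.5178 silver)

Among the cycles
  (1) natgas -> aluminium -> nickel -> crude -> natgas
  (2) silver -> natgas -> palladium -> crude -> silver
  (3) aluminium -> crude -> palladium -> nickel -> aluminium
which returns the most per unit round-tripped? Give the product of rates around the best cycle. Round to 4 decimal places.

(1) 1.317 × 0.4901 × 1.925 × 0.7004 = 0.87026
(2) 1.356 × 0.6986 × 1.945 × 0.5178 = 0.95405
(3) 1.04 × 0.5159 × 1.004 × 2.01 = 1.08275
Highest is cycle (3) at 1.0828 (>1, arbitrage).

1.0828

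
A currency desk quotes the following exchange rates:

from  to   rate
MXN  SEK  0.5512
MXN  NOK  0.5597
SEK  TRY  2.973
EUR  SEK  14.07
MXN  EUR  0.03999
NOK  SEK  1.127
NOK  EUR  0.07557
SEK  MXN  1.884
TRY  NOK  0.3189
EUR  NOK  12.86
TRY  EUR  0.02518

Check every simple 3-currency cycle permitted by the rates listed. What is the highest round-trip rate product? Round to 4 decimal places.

MXN→NOK→SEK→MXN: 0.5597 × 1.127 × 1.884 = 1.18839
NOK→SEK→TRY→NOK: 1.127 × 2.973 × 0.3189 = 1.06850
EUR→SEK→MXN→EUR: 14.07 × 1.884 × 0.03999 = 1.06005
EUR→SEK→TRY→EUR: 14.07 × 2.973 × 0.02518 = 1.05328
Maximum is MXN→NOK→SEK→MXN at 1.1884; arbitrage exists.

1.1884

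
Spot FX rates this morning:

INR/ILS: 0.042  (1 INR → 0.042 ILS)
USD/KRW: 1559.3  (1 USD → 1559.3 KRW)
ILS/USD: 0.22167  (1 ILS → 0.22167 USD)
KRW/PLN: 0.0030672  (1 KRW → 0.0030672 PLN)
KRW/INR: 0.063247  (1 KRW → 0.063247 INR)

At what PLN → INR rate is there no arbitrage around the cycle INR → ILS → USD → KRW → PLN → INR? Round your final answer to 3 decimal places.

Known legs of the cycle: 0.042 × 0.22167 × 1559.3 × 0.0030672 = 0.0445274665534944
For no arbitrage the full-cycle product must be 1, so the missing rate is 1 / 0.0445274665534944 ≈ 22.45805.

22.458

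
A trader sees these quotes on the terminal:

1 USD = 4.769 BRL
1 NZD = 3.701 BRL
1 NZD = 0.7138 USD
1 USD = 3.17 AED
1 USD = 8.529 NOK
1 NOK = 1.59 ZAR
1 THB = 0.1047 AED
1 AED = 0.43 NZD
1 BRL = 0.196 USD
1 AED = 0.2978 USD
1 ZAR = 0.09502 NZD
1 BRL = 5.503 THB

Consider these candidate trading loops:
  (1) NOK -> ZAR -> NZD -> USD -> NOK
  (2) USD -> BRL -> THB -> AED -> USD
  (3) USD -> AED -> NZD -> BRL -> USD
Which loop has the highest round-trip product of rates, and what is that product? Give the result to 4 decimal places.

0.9888

(1) 1.59 × 0.09502 × 0.7138 × 8.529 = 0.91979
(2) 4.769 × 5.503 × 0.1047 × 0.2978 = 0.81827
(3) 3.17 × 0.43 × 3.701 × 0.196 = 0.98879
Highest is cycle (3) at 0.9888 (≤1, no arbitrage).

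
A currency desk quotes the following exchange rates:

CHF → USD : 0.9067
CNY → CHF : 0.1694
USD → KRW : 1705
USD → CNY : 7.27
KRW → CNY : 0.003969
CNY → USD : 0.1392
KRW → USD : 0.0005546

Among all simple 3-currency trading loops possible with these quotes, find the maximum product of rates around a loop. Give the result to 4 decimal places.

1.1166

CNY→CHF→USD→CNY: 0.1694 × 0.9067 × 7.27 = 1.11664
CNY→USD→KRW→CNY: 0.1392 × 1705 × 0.003969 = 0.94199
Maximum is CNY→CHF→USD→CNY at 1.1166; arbitrage exists.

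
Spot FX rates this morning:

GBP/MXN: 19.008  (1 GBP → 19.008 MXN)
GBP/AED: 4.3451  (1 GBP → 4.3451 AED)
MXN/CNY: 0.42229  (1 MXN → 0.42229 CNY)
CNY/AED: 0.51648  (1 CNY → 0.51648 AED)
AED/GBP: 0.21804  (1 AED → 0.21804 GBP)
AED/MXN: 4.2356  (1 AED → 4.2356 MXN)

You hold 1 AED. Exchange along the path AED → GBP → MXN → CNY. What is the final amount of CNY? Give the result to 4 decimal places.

1.7502

1 AED × 0.21804 = 0.21804 GBP
0.21804 GBP × 19.008 = 4.14450432 MXN
4.14450432 MXN × 0.42229 = 1.7501827292928 CNY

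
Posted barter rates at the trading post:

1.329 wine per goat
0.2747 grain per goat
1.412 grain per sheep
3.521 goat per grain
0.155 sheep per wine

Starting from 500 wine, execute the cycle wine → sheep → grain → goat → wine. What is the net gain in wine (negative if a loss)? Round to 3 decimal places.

500 wine × 0.155 = 77.5 sheep
77.5 sheep × 1.412 = 109.43 grain
109.43 grain × 3.521 = 385.30303 goat
385.30303 goat × 1.329 = 512.06772687 wine
Net change: 512.06772687 − 500 = 12.06772687 wine

12.068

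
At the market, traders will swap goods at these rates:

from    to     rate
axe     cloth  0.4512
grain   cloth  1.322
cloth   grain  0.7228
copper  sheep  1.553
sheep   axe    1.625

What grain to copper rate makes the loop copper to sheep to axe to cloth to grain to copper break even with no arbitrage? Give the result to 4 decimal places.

Known legs of the cycle: 1.553 × 1.625 × 0.4512 × 0.7228 = 0.82302315888
For no arbitrage the full-cycle product must be 1, so the missing rate is 1 / 0.82302315888 ≈ 1.215033.

1.2150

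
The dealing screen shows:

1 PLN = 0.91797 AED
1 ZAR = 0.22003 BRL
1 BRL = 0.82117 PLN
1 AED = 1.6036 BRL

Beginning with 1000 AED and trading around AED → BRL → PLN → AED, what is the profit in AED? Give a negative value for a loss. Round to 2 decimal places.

1000 AED × 1.6036 = 1603.6 BRL
1603.6 BRL × 0.82117 = 1316.828212 PLN
1316.828212 PLN × 0.91797 = 1208.80879376964 AED
Net change: 1208.80879376964 − 1000 = 208.80879376964 AED

208.81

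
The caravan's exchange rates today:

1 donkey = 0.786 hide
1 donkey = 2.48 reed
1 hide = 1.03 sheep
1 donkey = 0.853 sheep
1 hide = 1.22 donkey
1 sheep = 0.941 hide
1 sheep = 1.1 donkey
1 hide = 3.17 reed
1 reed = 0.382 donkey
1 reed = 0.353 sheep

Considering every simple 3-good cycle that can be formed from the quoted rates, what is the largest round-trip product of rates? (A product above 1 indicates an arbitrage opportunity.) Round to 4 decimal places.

1.0530

hide→reed→sheep→hide: 3.17 × 0.353 × 0.941 = 1.05299
hide→donkey→sheep→hide: 1.22 × 0.853 × 0.941 = 0.97926
donkey→reed→sheep→donkey: 2.48 × 0.353 × 1.1 = 0.96298
hide→reed→donkey→hide: 3.17 × 0.382 × 0.786 = 0.95180
hide→sheep→donkey→hide: 1.03 × 1.1 × 0.786 = 0.89054
Maximum is hide→reed→sheep→hide at 1.0530; arbitrage exists.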